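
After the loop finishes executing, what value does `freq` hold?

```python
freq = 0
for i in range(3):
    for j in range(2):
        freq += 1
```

Let's trace through this code step by step.

Initialize: freq = 0
Entering loop: for i in range(3):
After iteration 1: i = 0, freq = 2
After iteration 2: i = 1, freq = 4
After iteration 3: i = 2, freq = 6
Loop ends.

Final answer: 6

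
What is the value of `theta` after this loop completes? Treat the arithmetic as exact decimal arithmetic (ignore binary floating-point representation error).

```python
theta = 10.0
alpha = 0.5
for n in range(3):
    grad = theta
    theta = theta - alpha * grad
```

Let's trace through this code step by step.

Initialize: theta = 10.0
Initialize: alpha = 0.5
Entering loop: for n in range(3):
After iteration 1: n = 0, theta = 5.0, grad = 10.0
After iteration 2: n = 1, theta = 2.5, grad = 5.0
After iteration 3: n = 2, theta = 1.25, grad = 2.5
Loop ends.

Final answer: 1.25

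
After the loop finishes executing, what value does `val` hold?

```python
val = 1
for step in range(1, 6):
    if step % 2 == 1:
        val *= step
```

Let's trace through this code step by step.

Initialize: val = 1
Entering loop: for step in range(1, 6):
After iteration 1: step = 1, val = 1
After iteration 2: step = 2, val = 1
After iteration 3: step = 3, val = 3
After iteration 4: step = 4, val = 3
After iteration 5: step = 5, val = 15
Loop ends.

Final answer: 15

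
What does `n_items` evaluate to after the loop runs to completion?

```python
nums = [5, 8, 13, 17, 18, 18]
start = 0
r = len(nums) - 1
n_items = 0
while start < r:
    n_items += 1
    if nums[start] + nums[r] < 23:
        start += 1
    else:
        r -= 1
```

Let's trace through this code step by step.

Initialize: nums = [5, 8, 13, 17, 18, 18]
Initialize: start = 0
Initialize: r = 5
Initialize: n_items = 0
Entering loop: while start < r:
After iteration 1: start = 0, r = 4, n_items = 1
After iteration 2: start = 0, r = 3, n_items = 2
After iteration 3: start = 1, r = 3, n_items = 3
After iteration 4: start = 1, r = 2, n_items = 4
After iteration 5: start = 2, r = 2, n_items = 5
Loop ends.

Final answer: 5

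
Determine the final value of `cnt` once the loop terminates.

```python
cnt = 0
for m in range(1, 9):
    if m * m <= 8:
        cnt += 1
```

Let's trace through this code step by step.

Initialize: cnt = 0
Entering loop: for m in range(1, 9):
After iteration 1: m = 1, cnt = 1
After iteration 2: m = 2, cnt = 2
After iteration 3: m = 3, cnt = 2
After iteration 4: m = 4, cnt = 2
After iteration 5: m = 5, cnt = 2
After iteration 6: m = 6, cnt = 2
After iteration 7: m = 7, cnt = 2
After iteration 8: m = 8, cnt = 2
Loop ends.

Final answer: 2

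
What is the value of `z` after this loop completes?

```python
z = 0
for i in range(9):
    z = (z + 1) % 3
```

Let's trace through this code step by step.

Initialize: z = 0
Entering loop: for i in range(9):
After iteration 1: i = 0, z = 1
After iteration 2: i = 1, z = 2
After iteration 3: i = 2, z = 0
After iteration 4: i = 3, z = 1
After iteration 5: i = 4, z = 2
After iteration 6: i = 5, z = 0
After iteration 7: i = 6, z = 1
After iteration 8: i = 7, z = 2
After iteration 9: i = 8, z = 0
Loop ends.

Final answer: 0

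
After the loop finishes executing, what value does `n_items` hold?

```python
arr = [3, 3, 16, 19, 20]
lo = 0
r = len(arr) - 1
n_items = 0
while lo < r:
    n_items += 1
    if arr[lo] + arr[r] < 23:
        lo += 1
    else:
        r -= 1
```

Let's trace through this code step by step.

Initialize: arr = [3, 3, 16, 19, 20]
Initialize: lo = 0
Initialize: r = 4
Initialize: n_items = 0
Entering loop: while lo < r:
After iteration 1: lo = 0, r = 3, n_items = 1
After iteration 2: lo = 1, r = 3, n_items = 2
After iteration 3: lo = 2, r = 3, n_items = 3
After iteration 4: lo = 2, r = 2, n_items = 4
Loop ends.

Final answer: 4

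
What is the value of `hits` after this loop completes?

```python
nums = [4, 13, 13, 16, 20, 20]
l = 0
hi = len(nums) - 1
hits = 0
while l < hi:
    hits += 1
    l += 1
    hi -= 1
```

Let's trace through this code step by step.

Initialize: nums = [4, 13, 13, 16, 20, 20]
Initialize: l = 0
Initialize: hi = 5
Initialize: hits = 0
Entering loop: while l < hi:
After iteration 1: l = 1, hi = 4, hits = 1
After iteration 2: l = 2, hi = 3, hits = 2
After iteration 3: l = 3, hi = 2, hits = 3
Loop ends.

Final answer: 3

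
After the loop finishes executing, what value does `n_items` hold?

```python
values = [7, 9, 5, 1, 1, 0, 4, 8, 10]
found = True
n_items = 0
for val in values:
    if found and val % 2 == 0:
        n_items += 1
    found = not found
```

Let's trace through this code step by step.

Initialize: values = [7, 9, 5, 1, 1, 0, 4, 8, 10]
Initialize: found = True
Initialize: n_items = 0
Entering loop: for val in values:
After iteration 1: val = 7, found = False, n_items = 0
After iteration 2: val = 9, found = True, n_items = 0
After iteration 3: val = 5, found = False, n_items = 0
After iteration 4: val = 1, found = True, n_items = 0
After iteration 5: val = 1, found = False, n_items = 0
After iteration 6: val = 0, found = True, n_items = 0
After iteration 7: val = 4, found = False, n_items = 1
After iteration 8: val = 8, found = True, n_items = 1
After iteration 9: val = 10, found = False, n_items = 2
Loop ends.

Final answer: 2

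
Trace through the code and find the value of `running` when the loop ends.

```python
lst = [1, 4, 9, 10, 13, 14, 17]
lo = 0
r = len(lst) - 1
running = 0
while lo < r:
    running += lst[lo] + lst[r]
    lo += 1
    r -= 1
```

Let's trace through this code step by step.

Initialize: lst = [1, 4, 9, 10, 13, 14, 17]
Initialize: lo = 0
Initialize: r = 6
Initialize: running = 0
Entering loop: while lo < r:
After iteration 1: lo = 1, r = 5, running = 18
After iteration 2: lo = 2, r = 4, running = 36
After iteration 3: lo = 3, r = 3, running = 58
Loop ends.

Final answer: 58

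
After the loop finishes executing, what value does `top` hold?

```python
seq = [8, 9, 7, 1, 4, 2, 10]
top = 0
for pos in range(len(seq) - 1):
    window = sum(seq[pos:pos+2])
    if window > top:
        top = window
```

Let's trace through this code step by step.

Initialize: seq = [8, 9, 7, 1, 4, 2, 10]
Initialize: top = 0
Entering loop: for pos in range(len(seq) - 1):
After iteration 1: pos = 0, top = 17, window = 17
After iteration 2: pos = 1, top = 17, window = 16
After iteration 3: pos = 2, top = 17, window = 8
After iteration 4: pos = 3, top = 17, window = 5
After iteration 5: pos = 4, top = 17, window = 6
After iteration 6: pos = 5, top = 17, window = 12
Loop ends.

Final answer: 17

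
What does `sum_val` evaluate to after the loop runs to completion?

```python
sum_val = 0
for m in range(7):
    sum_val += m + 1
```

Let's trace through this code step by step.

Initialize: sum_val = 0
Entering loop: for m in range(7):
After iteration 1: m = 0, sum_val = 1
After iteration 2: m = 1, sum_val = 3
After iteration 3: m = 2, sum_val = 6
After iteration 4: m = 3, sum_val = 10
After iteration 5: m = 4, sum_val = 15
After iteration 6: m = 5, sum_val = 21
After iteration 7: m = 6, sum_val = 28
Loop ends.

Final answer: 28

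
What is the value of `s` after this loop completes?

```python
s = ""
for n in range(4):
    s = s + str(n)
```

Let's trace through this code step by step.

Initialize: s = ''
Entering loop: for n in range(4):
After iteration 1: n = 0, s = '0'
After iteration 2: n = 1, s = '01'
After iteration 3: n = 2, s = '012'
After iteration 4: n = 3, s = '0123'
Loop ends.

Final answer: '0123'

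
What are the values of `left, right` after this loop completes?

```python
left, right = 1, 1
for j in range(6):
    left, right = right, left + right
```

Let's trace through this code step by step.

Initialize: left = 1
Initialize: right = 1
Entering loop: for j in range(6):
After iteration 1: j = 0, left = 1, right = 2
After iteration 2: j = 1, left = 2, right = 3
After iteration 3: j = 2, left = 3, right = 5
After iteration 4: j = 3, left = 5, right = 8
After iteration 5: j = 4, left = 8, right = 13
After iteration 6: j = 5, left = 13, right = 21
Loop ends.

Final answer: 13, 21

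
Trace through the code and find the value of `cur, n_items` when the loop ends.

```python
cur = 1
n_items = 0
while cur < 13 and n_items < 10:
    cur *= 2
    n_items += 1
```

Let's trace through this code step by step.

Initialize: cur = 1
Initialize: n_items = 0
Entering loop: while cur < 13 and n_items < 10:
After iteration 1: cur = 2, n_items = 1
After iteration 2: cur = 4, n_items = 2
After iteration 3: cur = 8, n_items = 3
After iteration 4: cur = 16, n_items = 4
Loop ends.

Final answer: 16, 4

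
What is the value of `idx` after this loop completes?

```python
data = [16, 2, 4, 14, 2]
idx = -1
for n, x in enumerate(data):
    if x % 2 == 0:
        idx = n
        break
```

Let's trace through this code step by step.

Initialize: data = [16, 2, 4, 14, 2]
Initialize: idx = -1
Entering loop: for n, x in enumerate(data):
After iteration 1: n = 0, x = 16, idx = 0
Loop ends.

Final answer: 0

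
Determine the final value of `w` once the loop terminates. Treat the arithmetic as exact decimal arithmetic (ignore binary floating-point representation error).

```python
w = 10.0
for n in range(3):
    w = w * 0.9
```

Let's trace through this code step by step.

Initialize: w = 10.0
Entering loop: for n in range(3):
After iteration 1: n = 0, w = 9.0
After iteration 2: n = 1, w = 8.1
After iteration 3: n = 2, w = 7.29
Loop ends.

Final answer: 7.29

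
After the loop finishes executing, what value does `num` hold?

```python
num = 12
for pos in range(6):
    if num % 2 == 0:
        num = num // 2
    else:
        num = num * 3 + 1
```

Let's trace through this code step by step.

Initialize: num = 12
Entering loop: for pos in range(6):
After iteration 1: pos = 0, num = 6
After iteration 2: pos = 1, num = 3
After iteration 3: pos = 2, num = 10
After iteration 4: pos = 3, num = 5
After iteration 5: pos = 4, num = 16
After iteration 6: pos = 5, num = 8
Loop ends.

Final answer: 8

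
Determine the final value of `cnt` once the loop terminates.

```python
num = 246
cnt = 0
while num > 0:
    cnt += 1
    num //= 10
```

Let's trace through this code step by step.

Initialize: num = 246
Initialize: cnt = 0
Entering loop: while num > 0:
After iteration 1: num = 24, cnt = 1
After iteration 2: num = 2, cnt = 2
After iteration 3: num = 0, cnt = 3
Loop ends.

Final answer: 3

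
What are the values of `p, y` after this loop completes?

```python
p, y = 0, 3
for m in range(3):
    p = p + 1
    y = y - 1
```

Let's trace through this code step by step.

Initialize: p = 0
Initialize: y = 3
Entering loop: for m in range(3):
After iteration 1: m = 0, p = 1, y = 2
After iteration 2: m = 1, p = 2, y = 1
After iteration 3: m = 2, p = 3, y = 0
Loop ends.

Final answer: 3, 0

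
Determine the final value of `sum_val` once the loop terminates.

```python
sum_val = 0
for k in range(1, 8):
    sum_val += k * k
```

Let's trace through this code step by step.

Initialize: sum_val = 0
Entering loop: for k in range(1, 8):
After iteration 1: k = 1, sum_val = 1
After iteration 2: k = 2, sum_val = 5
After iteration 3: k = 3, sum_val = 14
After iteration 4: k = 4, sum_val = 30
After iteration 5: k = 5, sum_val = 55
After iteration 6: k = 6, sum_val = 91
After iteration 7: k = 7, sum_val = 140
Loop ends.

Final answer: 140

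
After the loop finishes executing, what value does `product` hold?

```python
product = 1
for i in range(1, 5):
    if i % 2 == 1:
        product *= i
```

Let's trace through this code step by step.

Initialize: product = 1
Entering loop: for i in range(1, 5):
After iteration 1: i = 1, product = 1
After iteration 2: i = 2, product = 1
After iteration 3: i = 3, product = 3
After iteration 4: i = 4, product = 3
Loop ends.

Final answer: 3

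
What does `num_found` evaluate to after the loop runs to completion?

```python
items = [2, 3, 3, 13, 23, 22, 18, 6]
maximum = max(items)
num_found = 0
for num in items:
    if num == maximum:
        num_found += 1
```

Let's trace through this code step by step.

Initialize: items = [2, 3, 3, 13, 23, 22, 18, 6]
Initialize: maximum = 23
Initialize: num_found = 0
Entering loop: for num in items:
After iteration 1: num = 2, num_found = 0
After iteration 2: num = 3, num_found = 0
After iteration 3: num = 3, num_found = 0
After iteration 4: num = 13, num_found = 0
After iteration 5: num = 23, num_found = 1
After iteration 6: num = 22, num_found = 1
After iteration 7: num = 18, num_found = 1
After iteration 8: num = 6, num_found = 1
Loop ends.

Final answer: 1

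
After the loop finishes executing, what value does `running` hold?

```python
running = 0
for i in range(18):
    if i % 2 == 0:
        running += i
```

Let's trace through this code step by step.

Initialize: running = 0
Entering loop: for i in range(18):
After iteration 1: i = 0, running = 0
After iteration 2: i = 1, running = 0
After iteration 3: i = 2, running = 2
After iteration 4: i = 3, running = 2
After iteration 5: i = 4, running = 6
After iteration 6: i = 5, running = 6
After iteration 7: i = 6, running = 12
After iteration 8: i = 7, running = 12
After iteration 9: i = 8, running = 20
After iteration 10: i = 9, running = 20
After iteration 11: i = 10, running = 30
After iteration 12: i = 11, running = 30
After iteration 13: i = 12, running = 42
After iteration 14: i = 13, running = 42
After iteration 15: i = 14, running = 56
After iteration 16: i = 15, running = 56
After iteration 17: i = 16, running = 72
After iteration 18: i = 17, running = 72
Loop ends.

Final answer: 72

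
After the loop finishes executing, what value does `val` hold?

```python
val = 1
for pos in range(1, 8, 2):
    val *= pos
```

Let's trace through this code step by step.

Initialize: val = 1
Entering loop: for pos in range(1, 8, 2):
After iteration 1: pos = 1, val = 1
After iteration 2: pos = 3, val = 3
After iteration 3: pos = 5, val = 15
After iteration 4: pos = 7, val = 105
Loop ends.

Final answer: 105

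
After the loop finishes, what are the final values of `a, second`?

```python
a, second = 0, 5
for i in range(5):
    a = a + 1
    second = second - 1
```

Let's trace through this code step by step.

Initialize: a = 0
Initialize: second = 5
Entering loop: for i in range(5):
After iteration 1: i = 0, a = 1, second = 4
After iteration 2: i = 1, a = 2, second = 3
After iteration 3: i = 2, a = 3, second = 2
After iteration 4: i = 3, a = 4, second = 1
After iteration 5: i = 4, a = 5, second = 0
Loop ends.

Final answer: 5, 0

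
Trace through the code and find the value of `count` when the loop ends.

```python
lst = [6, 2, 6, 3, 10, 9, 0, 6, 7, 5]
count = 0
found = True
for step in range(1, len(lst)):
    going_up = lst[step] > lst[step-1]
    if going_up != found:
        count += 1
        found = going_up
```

Let's trace through this code step by step.

Initialize: lst = [6, 2, 6, 3, 10, 9, 0, 6, 7, 5]
Initialize: count = 0
Initialize: found = True
Entering loop: for step in range(1, len(lst)):
After iteration 1: step = 1, count = 1, found = False, going_up = False
After iteration 2: step = 2, count = 2, found = True, going_up = True
After iteration 3: step = 3, count = 3, found = False, going_up = False
After iteration 4: step = 4, count = 4, found = True, going_up = True
After iteration 5: step = 5, count = 5, found = False, going_up = False
After iteration 6: step = 6, count = 5, found = False, going_up = False
After iteration 7: step = 7, count = 6, found = True, going_up = True
After iteration 8: step = 8, count = 6, found = True, going_up = True
After iteration 9: step = 9, count = 7, found = False, going_up = False
Loop ends.

Final answer: 7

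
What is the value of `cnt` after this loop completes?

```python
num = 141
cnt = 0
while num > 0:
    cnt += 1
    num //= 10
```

Let's trace through this code step by step.

Initialize: num = 141
Initialize: cnt = 0
Entering loop: while num > 0:
After iteration 1: num = 14, cnt = 1
After iteration 2: num = 1, cnt = 2
After iteration 3: num = 0, cnt = 3
Loop ends.

Final answer: 3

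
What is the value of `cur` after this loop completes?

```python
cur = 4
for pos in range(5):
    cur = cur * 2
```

Let's trace through this code step by step.

Initialize: cur = 4
Entering loop: for pos in range(5):
After iteration 1: pos = 0, cur = 8
After iteration 2: pos = 1, cur = 16
After iteration 3: pos = 2, cur = 32
After iteration 4: pos = 3, cur = 64
After iteration 5: pos = 4, cur = 128
Loop ends.

Final answer: 128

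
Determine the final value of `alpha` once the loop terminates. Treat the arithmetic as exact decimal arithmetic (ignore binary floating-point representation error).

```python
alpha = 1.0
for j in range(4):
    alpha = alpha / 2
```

Let's trace through this code step by step.

Initialize: alpha = 1.0
Entering loop: for j in range(4):
After iteration 1: j = 0, alpha = 0.5
After iteration 2: j = 1, alpha = 0.25
After iteration 3: j = 2, alpha = 0.125
After iteration 4: j = 3, alpha = 0.0625
Loop ends.

Final answer: 0.0625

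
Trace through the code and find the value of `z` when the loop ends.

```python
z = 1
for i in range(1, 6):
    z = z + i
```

Let's trace through this code step by step.

Initialize: z = 1
Entering loop: for i in range(1, 6):
After iteration 1: i = 1, z = 2
After iteration 2: i = 2, z = 4
After iteration 3: i = 3, z = 7
After iteration 4: i = 4, z = 11
After iteration 5: i = 5, z = 16
Loop ends.

Final answer: 16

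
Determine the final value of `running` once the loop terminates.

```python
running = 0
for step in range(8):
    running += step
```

Let's trace through this code step by step.

Initialize: running = 0
Entering loop: for step in range(8):
After iteration 1: step = 0, running = 0
After iteration 2: step = 1, running = 1
After iteration 3: step = 2, running = 3
After iteration 4: step = 3, running = 6
After iteration 5: step = 4, running = 10
After iteration 6: step = 5, running = 15
After iteration 7: step = 6, running = 21
After iteration 8: step = 7, running = 28
Loop ends.

Final answer: 28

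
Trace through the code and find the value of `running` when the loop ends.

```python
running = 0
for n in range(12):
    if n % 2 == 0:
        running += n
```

Let's trace through this code step by step.

Initialize: running = 0
Entering loop: for n in range(12):
After iteration 1: n = 0, running = 0
After iteration 2: n = 1, running = 0
After iteration 3: n = 2, running = 2
After iteration 4: n = 3, running = 2
After iteration 5: n = 4, running = 6
After iteration 6: n = 5, running = 6
After iteration 7: n = 6, running = 12
After iteration 8: n = 7, running = 12
After iteration 9: n = 8, running = 20
After iteration 10: n = 9, running = 20
After iteration 11: n = 10, running = 30
After iteration 12: n = 11, running = 30
Loop ends.

Final answer: 30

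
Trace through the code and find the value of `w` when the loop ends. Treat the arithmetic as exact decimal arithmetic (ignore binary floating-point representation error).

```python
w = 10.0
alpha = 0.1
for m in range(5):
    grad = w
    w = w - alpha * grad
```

Let's trace through this code step by step.

Initialize: w = 10.0
Initialize: alpha = 0.1
Entering loop: for m in range(5):
After iteration 1: m = 0, w = 9.0, grad = 10.0
After iteration 2: m = 1, w = 8.1, grad = 9.0
After iteration 3: m = 2, w = 7.29, grad = 8.1
After iteration 4: m = 3, w = 6.561, grad = 7.29
After iteration 5: m = 4, w = 5.9049, grad = 6.561
Loop ends.

Final answer: 5.9049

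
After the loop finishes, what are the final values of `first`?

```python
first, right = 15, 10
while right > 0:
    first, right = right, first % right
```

Let's trace through this code step by step.

Initialize: first = 15
Initialize: right = 10
Entering loop: while right > 0:
After iteration 1: first = 10, right = 5
After iteration 2: first = 5, right = 0
Loop ends.

Final answer: 5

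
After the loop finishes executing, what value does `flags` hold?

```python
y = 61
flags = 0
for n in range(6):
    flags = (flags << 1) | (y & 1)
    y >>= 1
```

Let's trace through this code step by step.

Initialize: y = 61
Initialize: flags = 0
Entering loop: for n in range(6):
After iteration 1: n = 0, y = 30, flags = 1
After iteration 2: n = 1, y = 15, flags = 2
After iteration 3: n = 2, y = 7, flags = 5
After iteration 4: n = 3, y = 3, flags = 11
After iteration 5: n = 4, y = 1, flags = 23
After iteration 6: n = 5, y = 0, flags = 47
Loop ends.

Final answer: 47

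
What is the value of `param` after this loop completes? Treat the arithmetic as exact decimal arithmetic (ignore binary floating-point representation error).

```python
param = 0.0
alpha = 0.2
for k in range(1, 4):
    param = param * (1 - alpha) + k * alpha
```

Let's trace through this code step by step.

Initialize: param = 0.0
Initialize: alpha = 0.2
Entering loop: for k in range(1, 4):
After iteration 1: k = 1, param = 0.2
After iteration 2: k = 2, param = 0.56
After iteration 3: k = 3, param = 1.048
Loop ends.

Final answer: 1.048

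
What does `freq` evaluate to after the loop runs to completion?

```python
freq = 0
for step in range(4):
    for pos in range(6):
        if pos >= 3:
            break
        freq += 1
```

Let's trace through this code step by step.

Initialize: freq = 0
Entering loop: for step in range(4):
After iteration 1: step = 0, freq = 3
After iteration 2: step = 1, freq = 6
After iteration 3: step = 2, freq = 9
After iteration 4: step = 3, freq = 12
Loop ends.

Final answer: 12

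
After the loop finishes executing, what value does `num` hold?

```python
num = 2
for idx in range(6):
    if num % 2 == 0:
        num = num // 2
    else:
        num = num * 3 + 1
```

Let's trace through this code step by step.

Initialize: num = 2
Entering loop: for idx in range(6):
After iteration 1: idx = 0, num = 1
After iteration 2: idx = 1, num = 4
After iteration 3: idx = 2, num = 2
After iteration 4: idx = 3, num = 1
After iteration 5: idx = 4, num = 4
After iteration 6: idx = 5, num = 2
Loop ends.

Final answer: 2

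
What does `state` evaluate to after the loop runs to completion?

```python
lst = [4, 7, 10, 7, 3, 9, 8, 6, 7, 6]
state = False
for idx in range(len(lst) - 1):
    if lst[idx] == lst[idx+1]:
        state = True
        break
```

Let's trace through this code step by step.

Initialize: lst = [4, 7, 10, 7, 3, 9, 8, 6, 7, 6]
Initialize: state = False
Entering loop: for idx in range(len(lst) - 1):
After iteration 1: idx = 0, state = False
After iteration 2: idx = 1, state = False
After iteration 3: idx = 2, state = False
After iteration 4: idx = 3, state = False
After iteration 5: idx = 4, state = False
After iteration 6: idx = 5, state = False
After iteration 7: idx = 6, state = False
After iteration 8: idx = 7, state = False
After iteration 9: idx = 8, state = False
Loop ends.

Final answer: False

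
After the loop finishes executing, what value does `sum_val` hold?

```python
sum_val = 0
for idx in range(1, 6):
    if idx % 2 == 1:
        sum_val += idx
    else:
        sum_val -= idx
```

Let's trace through this code step by step.

Initialize: sum_val = 0
Entering loop: for idx in range(1, 6):
After iteration 1: idx = 1, sum_val = 1
After iteration 2: idx = 2, sum_val = -1
After iteration 3: idx = 3, sum_val = 2
After iteration 4: idx = 4, sum_val = -2
After iteration 5: idx = 5, sum_val = 3
Loop ends.

Final answer: 3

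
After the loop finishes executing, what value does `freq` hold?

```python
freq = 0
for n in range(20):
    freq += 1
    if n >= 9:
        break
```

Let's trace through this code step by step.

Initialize: freq = 0
Entering loop: for n in range(20):
After iteration 1: n = 0, freq = 1
After iteration 2: n = 1, freq = 2
After iteration 3: n = 2, freq = 3
After iteration 4: n = 3, freq = 4
After iteration 5: n = 4, freq = 5
After iteration 6: n = 5, freq = 6
After iteration 7: n = 6, freq = 7
After iteration 8: n = 7, freq = 8
After iteration 9: n = 8, freq = 9
After iteration 10: n = 9, freq = 10
Loop ends.

Final answer: 10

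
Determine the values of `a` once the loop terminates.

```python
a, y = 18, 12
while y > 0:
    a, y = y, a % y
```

Let's trace through this code step by step.

Initialize: a = 18
Initialize: y = 12
Entering loop: while y > 0:
After iteration 1: a = 12, y = 6
After iteration 2: a = 6, y = 0
Loop ends.

Final answer: 6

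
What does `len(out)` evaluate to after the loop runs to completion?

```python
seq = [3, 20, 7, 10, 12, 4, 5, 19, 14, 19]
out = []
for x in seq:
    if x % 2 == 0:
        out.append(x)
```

Let's trace through this code step by step.

Initialize: seq = [3, 20, 7, 10, 12, 4, 5, 19, 14, 19]
Initialize: out = []
Entering loop: for x in seq:
After iteration 1: x = 3, out = []
After iteration 2: x = 20, out = [20]
After iteration 3: x = 7, out = [20]
After iteration 4: x = 10, out = [20, 10]
After iteration 5: x = 12, out = [20, 10, 12]
After iteration 6: x = 4, out = [20, 10, 12, 4]
After iteration 7: x = 5, out = [20, 10, 12, 4]
After iteration 8: x = 19, out = [20, 10, 12, 4]
After iteration 9: x = 14, out = [20, 10, 12, 4, 14]
After iteration 10: x = 19, out = [20, 10, 12, 4, 14]
Loop ends.
len(out) = 5

Final answer: 5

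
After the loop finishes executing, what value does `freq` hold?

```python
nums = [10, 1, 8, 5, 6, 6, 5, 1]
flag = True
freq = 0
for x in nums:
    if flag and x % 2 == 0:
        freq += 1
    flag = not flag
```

Let's trace through this code step by step.

Initialize: nums = [10, 1, 8, 5, 6, 6, 5, 1]
Initialize: flag = True
Initialize: freq = 0
Entering loop: for x in nums:
After iteration 1: x = 10, flag = False, freq = 1
After iteration 2: x = 1, flag = True, freq = 1
After iteration 3: x = 8, flag = False, freq = 2
After iteration 4: x = 5, flag = True, freq = 2
After iteration 5: x = 6, flag = False, freq = 3
After iteration 6: x = 6, flag = True, freq = 3
After iteration 7: x = 5, flag = False, freq = 3
After iteration 8: x = 1, flag = True, freq = 3
Loop ends.

Final answer: 3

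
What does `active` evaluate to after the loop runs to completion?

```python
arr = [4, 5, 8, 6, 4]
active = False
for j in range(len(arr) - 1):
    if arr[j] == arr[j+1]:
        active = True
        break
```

Let's trace through this code step by step.

Initialize: arr = [4, 5, 8, 6, 4]
Initialize: active = False
Entering loop: for j in range(len(arr) - 1):
After iteration 1: j = 0, active = False
After iteration 2: j = 1, active = False
After iteration 3: j = 2, active = False
After iteration 4: j = 3, active = False
Loop ends.

Final answer: False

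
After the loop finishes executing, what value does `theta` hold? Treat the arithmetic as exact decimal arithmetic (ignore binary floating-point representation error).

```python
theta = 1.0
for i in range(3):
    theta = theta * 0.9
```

Let's trace through this code step by step.

Initialize: theta = 1.0
Entering loop: for i in range(3):
After iteration 1: i = 0, theta = 0.9
After iteration 2: i = 1, theta = 0.81
After iteration 3: i = 2, theta = 0.729
Loop ends.

Final answer: 0.729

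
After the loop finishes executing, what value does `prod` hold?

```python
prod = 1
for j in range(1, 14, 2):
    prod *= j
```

Let's trace through this code step by step.

Initialize: prod = 1
Entering loop: for j in range(1, 14, 2):
After iteration 1: j = 1, prod = 1
After iteration 2: j = 3, prod = 3
After iteration 3: j = 5, prod = 15
After iteration 4: j = 7, prod = 105
After iteration 5: j = 9, prod = 945
After iteration 6: j = 11, prod = 10395
After iteration 7: j = 13, prod = 135135
Loop ends.

Final answer: 135135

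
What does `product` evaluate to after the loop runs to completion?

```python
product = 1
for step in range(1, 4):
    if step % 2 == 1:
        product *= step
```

Let's trace through this code step by step.

Initialize: product = 1
Entering loop: for step in range(1, 4):
After iteration 1: step = 1, product = 1
After iteration 2: step = 2, product = 1
After iteration 3: step = 3, product = 3
Loop ends.

Final answer: 3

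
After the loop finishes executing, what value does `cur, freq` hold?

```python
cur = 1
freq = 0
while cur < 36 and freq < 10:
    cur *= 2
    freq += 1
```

Let's trace through this code step by step.

Initialize: cur = 1
Initialize: freq = 0
Entering loop: while cur < 36 and freq < 10:
After iteration 1: cur = 2, freq = 1
After iteration 2: cur = 4, freq = 2
After iteration 3: cur = 8, freq = 3
After iteration 4: cur = 16, freq = 4
After iteration 5: cur = 32, freq = 5
After iteration 6: cur = 64, freq = 6
Loop ends.

Final answer: 64, 6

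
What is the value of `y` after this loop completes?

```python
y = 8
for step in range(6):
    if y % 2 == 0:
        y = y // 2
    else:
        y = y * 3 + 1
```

Let's trace through this code step by step.

Initialize: y = 8
Entering loop: for step in range(6):
After iteration 1: step = 0, y = 4
After iteration 2: step = 1, y = 2
After iteration 3: step = 2, y = 1
After iteration 4: step = 3, y = 4
After iteration 5: step = 4, y = 2
After iteration 6: step = 5, y = 1
Loop ends.

Final answer: 1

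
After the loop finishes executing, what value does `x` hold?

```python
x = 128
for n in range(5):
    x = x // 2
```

Let's trace through this code step by step.

Initialize: x = 128
Entering loop: for n in range(5):
After iteration 1: n = 0, x = 64
After iteration 2: n = 1, x = 32
After iteration 3: n = 2, x = 16
After iteration 4: n = 3, x = 8
After iteration 5: n = 4, x = 4
Loop ends.

Final answer: 4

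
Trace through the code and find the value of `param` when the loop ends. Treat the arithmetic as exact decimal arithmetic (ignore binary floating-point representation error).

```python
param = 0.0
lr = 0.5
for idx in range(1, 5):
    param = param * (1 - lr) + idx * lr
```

Let's trace through this code step by step.

Initialize: param = 0.0
Initialize: lr = 0.5
Entering loop: for idx in range(1, 5):
After iteration 1: idx = 1, param = 0.5
After iteration 2: idx = 2, param = 1.25
After iteration 3: idx = 3, param = 2.125
After iteration 4: idx = 4, param = 3.0625
Loop ends.

Final answer: 3.0625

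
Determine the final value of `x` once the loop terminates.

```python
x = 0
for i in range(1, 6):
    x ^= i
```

Let's trace through this code step by step.

Initialize: x = 0
Entering loop: for i in range(1, 6):
After iteration 1: i = 1, x = 1
After iteration 2: i = 2, x = 3
After iteration 3: i = 3, x = 0
After iteration 4: i = 4, x = 4
After iteration 5: i = 5, x = 1
Loop ends.

Final answer: 1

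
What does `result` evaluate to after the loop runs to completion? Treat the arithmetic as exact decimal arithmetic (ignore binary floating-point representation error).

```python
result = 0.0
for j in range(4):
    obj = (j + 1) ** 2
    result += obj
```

Let's trace through this code step by step.

Initialize: result = 0.0
Entering loop: for j in range(4):
After iteration 1: j = 0, result = 1.0, obj = 1
After iteration 2: j = 1, result = 5.0, obj = 4
After iteration 3: j = 2, result = 14.0, obj = 9
After iteration 4: j = 3, result = 30.0, obj = 16
Loop ends.

Final answer: 30.0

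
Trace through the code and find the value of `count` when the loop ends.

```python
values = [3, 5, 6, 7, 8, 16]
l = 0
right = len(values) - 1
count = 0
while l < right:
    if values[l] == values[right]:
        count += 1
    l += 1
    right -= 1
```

Let's trace through this code step by step.

Initialize: values = [3, 5, 6, 7, 8, 16]
Initialize: l = 0
Initialize: right = 5
Initialize: count = 0
Entering loop: while l < right:
After iteration 1: l = 1, right = 4, count = 0
After iteration 2: l = 2, right = 3, count = 0
After iteration 3: l = 3, right = 2, count = 0
Loop ends.

Final answer: 0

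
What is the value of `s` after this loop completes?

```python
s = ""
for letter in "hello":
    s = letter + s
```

Let's trace through this code step by step.

Initialize: s = ''
Entering loop: for letter in "hello":
After iteration 1: letter = 'h', s = 'h'
After iteration 2: letter = 'e', s = 'eh'
After iteration 3: letter = 'l', s = 'leh'
After iteration 4: letter = 'l', s = 'lleh'
After iteration 5: letter = 'o', s = 'olleh'
Loop ends.

Final answer: 'olleh'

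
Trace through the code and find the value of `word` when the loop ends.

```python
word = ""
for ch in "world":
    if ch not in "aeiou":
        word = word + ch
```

Let's trace through this code step by step.

Initialize: word = ''
Entering loop: for ch in "world":
After iteration 1: ch = 'w', word = 'w'
After iteration 2: ch = 'o', word = 'w'
After iteration 3: ch = 'r', word = 'wr'
After iteration 4: ch = 'l', word = 'wrl'
After iteration 5: ch = 'd', word = 'wrld'
Loop ends.

Final answer: 'wrld'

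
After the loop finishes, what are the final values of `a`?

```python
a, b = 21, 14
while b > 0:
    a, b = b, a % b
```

Let's trace through this code step by step.

Initialize: a = 21
Initialize: b = 14
Entering loop: while b > 0:
After iteration 1: a = 14, b = 7
After iteration 2: a = 7, b = 0
Loop ends.

Final answer: 7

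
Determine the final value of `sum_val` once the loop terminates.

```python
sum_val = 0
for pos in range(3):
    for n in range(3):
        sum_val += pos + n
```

Let's trace through this code step by step.

Initialize: sum_val = 0
Entering loop: for pos in range(3):
After iteration 1: pos = 0, sum_val = 3
After iteration 2: pos = 1, sum_val = 9
After iteration 3: pos = 2, sum_val = 18
Loop ends.

Final answer: 18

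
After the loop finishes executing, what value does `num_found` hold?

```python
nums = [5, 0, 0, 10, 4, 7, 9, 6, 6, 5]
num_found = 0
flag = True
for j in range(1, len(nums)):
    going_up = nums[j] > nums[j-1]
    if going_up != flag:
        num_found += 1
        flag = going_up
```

Let's trace through this code step by step.

Initialize: nums = [5, 0, 0, 10, 4, 7, 9, 6, 6, 5]
Initialize: num_found = 0
Initialize: flag = True
Entering loop: for j in range(1, len(nums)):
After iteration 1: j = 1, num_found = 1, flag = False, going_up = False
After iteration 2: j = 2, num_found = 1, flag = False, going_up = False
After iteration 3: j = 3, num_found = 2, flag = True, going_up = True
After iteration 4: j = 4, num_found = 3, flag = False, going_up = False
After iteration 5: j = 5, num_found = 4, flag = True, going_up = True
After iteration 6: j = 6, num_found = 4, flag = True, going_up = True
After iteration 7: j = 7, num_found = 5, flag = False, going_up = False
After iteration 8: j = 8, num_found = 5, flag = False, going_up = False
After iteration 9: j = 9, num_found = 5, flag = False, going_up = False
Loop ends.

Final answer: 5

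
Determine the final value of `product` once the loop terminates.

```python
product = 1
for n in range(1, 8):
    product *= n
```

Let's trace through this code step by step.

Initialize: product = 1
Entering loop: for n in range(1, 8):
After iteration 1: n = 1, product = 1
After iteration 2: n = 2, product = 2
After iteration 3: n = 3, product = 6
After iteration 4: n = 4, product = 24
After iteration 5: n = 5, product = 120
After iteration 6: n = 6, product = 720
After iteration 7: n = 7, product = 5040
Loop ends.

Final answer: 5040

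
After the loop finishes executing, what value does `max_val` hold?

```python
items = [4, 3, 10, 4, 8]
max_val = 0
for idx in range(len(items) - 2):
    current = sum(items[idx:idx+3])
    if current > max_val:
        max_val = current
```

Let's trace through this code step by step.

Initialize: items = [4, 3, 10, 4, 8]
Initialize: max_val = 0
Entering loop: for idx in range(len(items) - 2):
After iteration 1: idx = 0, max_val = 17, current = 17
After iteration 2: idx = 1, max_val = 17, current = 17
After iteration 3: idx = 2, max_val = 22, current = 22
Loop ends.

Final answer: 22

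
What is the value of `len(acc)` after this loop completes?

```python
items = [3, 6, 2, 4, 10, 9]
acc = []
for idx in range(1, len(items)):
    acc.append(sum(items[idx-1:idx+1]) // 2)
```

Let's trace through this code step by step.

Initialize: items = [3, 6, 2, 4, 10, 9]
Initialize: acc = []
Entering loop: for idx in range(1, len(items)):
After iteration 1: idx = 1, acc = [4]
After iteration 2: idx = 2, acc = [4, 4]
After iteration 3: idx = 3, acc = [4, 4, 3]
After iteration 4: idx = 4, acc = [4, 4, 3, 7]
After iteration 5: idx = 5, acc = [4, 4, 3, 7, 9]
Loop ends.
len(acc) = 5

Final answer: 5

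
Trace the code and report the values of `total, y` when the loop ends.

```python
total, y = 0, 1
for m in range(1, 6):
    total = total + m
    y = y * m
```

Let's trace through this code step by step.

Initialize: total = 0
Initialize: y = 1
Entering loop: for m in range(1, 6):
After iteration 1: m = 1, total = 1, y = 1
After iteration 2: m = 2, total = 3, y = 2
After iteration 3: m = 3, total = 6, y = 6
After iteration 4: m = 4, total = 10, y = 24
After iteration 5: m = 5, total = 15, y = 120
Loop ends.

Final answer: 15, 120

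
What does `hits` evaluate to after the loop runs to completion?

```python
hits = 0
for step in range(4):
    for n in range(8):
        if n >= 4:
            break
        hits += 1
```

Let's trace through this code step by step.

Initialize: hits = 0
Entering loop: for step in range(4):
After iteration 1: step = 0, hits = 4
After iteration 2: step = 1, hits = 8
After iteration 3: step = 2, hits = 12
After iteration 4: step = 3, hits = 16
Loop ends.

Final answer: 16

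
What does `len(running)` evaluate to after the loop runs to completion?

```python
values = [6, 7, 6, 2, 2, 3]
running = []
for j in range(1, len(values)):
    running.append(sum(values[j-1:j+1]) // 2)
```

Let's trace through this code step by step.

Initialize: values = [6, 7, 6, 2, 2, 3]
Initialize: running = []
Entering loop: for j in range(1, len(values)):
After iteration 1: j = 1, running = [6]
After iteration 2: j = 2, running = [6, 6]
After iteration 3: j = 3, running = [6, 6, 4]
After iteration 4: j = 4, running = [6, 6, 4, 2]
After iteration 5: j = 5, running = [6, 6, 4, 2, 2]
Loop ends.
len(running) = 5

Final answer: 5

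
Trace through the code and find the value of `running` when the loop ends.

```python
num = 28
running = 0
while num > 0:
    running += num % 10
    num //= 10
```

Let's trace through this code step by step.

Initialize: num = 28
Initialize: running = 0
Entering loop: while num > 0:
After iteration 1: num = 2, running = 8
After iteration 2: num = 0, running = 10
Loop ends.

Final answer: 10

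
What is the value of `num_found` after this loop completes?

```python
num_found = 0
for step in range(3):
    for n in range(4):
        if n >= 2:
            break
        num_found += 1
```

Let's trace through this code step by step.

Initialize: num_found = 0
Entering loop: for step in range(3):
After iteration 1: step = 0, num_found = 2
After iteration 2: step = 1, num_found = 4
After iteration 3: step = 2, num_found = 6
Loop ends.

Final answer: 6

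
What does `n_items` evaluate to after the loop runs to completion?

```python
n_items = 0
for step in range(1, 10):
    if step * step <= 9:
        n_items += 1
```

Let's trace through this code step by step.

Initialize: n_items = 0
Entering loop: for step in range(1, 10):
After iteration 1: step = 1, n_items = 1
After iteration 2: step = 2, n_items = 2
After iteration 3: step = 3, n_items = 3
After iteration 4: step = 4, n_items = 3
After iteration 5: step = 5, n_items = 3
After iteration 6: step = 6, n_items = 3
After iteration 7: step = 7, n_items = 3
After iteration 8: step = 8, n_items = 3
After iteration 9: step = 9, n_items = 3
Loop ends.

Final answer: 3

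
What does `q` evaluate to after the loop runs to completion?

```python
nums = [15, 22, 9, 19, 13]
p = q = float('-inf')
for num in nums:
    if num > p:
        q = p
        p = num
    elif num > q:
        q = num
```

Let's trace through this code step by step.

Initialize: nums = [15, 22, 9, 19, 13]
Initialize: p = -inf
Initialize: q = -inf
Entering loop: for num in nums:
After iteration 1: num = 15, p = 15, q = -inf
After iteration 2: num = 22, p = 22, q = 15
After iteration 3: num = 9, p = 22, q = 15
After iteration 4: num = 19, p = 22, q = 19
After iteration 5: num = 13, p = 22, q = 19
Loop ends.

Final answer: 19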